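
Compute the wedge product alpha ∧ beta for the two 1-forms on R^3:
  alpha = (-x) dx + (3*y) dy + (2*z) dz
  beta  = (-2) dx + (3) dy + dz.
alpha ∧ beta = (-3*x + 6*y) dx ∧ dy + (-x + 4*z) dx ∧ dz + (3*y - 6*z) dy ∧ dz

Distribute the wedge, using dx_i ∧ dx_j = -dx_j ∧ dx_i and dx_i ∧ dx_i = 0. For each pair (i, j) with i < j, the coefficient of dx_i ∧ dx_j in alpha ∧ beta is (alpha_i * beta_j - alpha_j * beta_i). Collecting: alpha ∧ beta = (-3*x + 6*y) dx ∧ dy + (-x + 4*z) dx ∧ dz + (3*y - 6*z) dy ∧ dz.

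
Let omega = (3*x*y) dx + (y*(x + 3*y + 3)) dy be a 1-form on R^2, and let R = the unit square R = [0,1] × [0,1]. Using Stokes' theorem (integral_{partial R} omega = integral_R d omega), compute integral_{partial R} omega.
integral_(partial R) omega = -1

Stokes: integral_partial_R omega = integral_R d omega with d omega = (∂Q/∂x - ∂P/∂y) dx ∧ dy.
  ∂Q/∂x = y
  ∂P/∂y = 3*x
  integrand = ∂Q/∂x - ∂P/∂y = -3*x + y.
Integrating over R: integral_0^1 integral_0^1 (-3*x + y) dx dy = -1.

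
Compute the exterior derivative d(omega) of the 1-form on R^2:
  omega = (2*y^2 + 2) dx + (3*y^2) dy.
d(omega) = (-4*y) dx ∧ dy

For a 1-form omega = sum_i f_i dx_i, the exterior derivative is
  d(omega) = sum_{i < j} (∂f_j/∂x_i - ∂f_i/∂x_j) dx_i ∧ dx_j.
  coefficient of dx ∧ dy: ∂f_2/∂x - ∂f_1/∂y = ∂(3*y^2)/∂x - ∂(2*y^2 + 2)/∂y = -4*y
Assembling: d(omega) = (-4*y) dx ∧ dy.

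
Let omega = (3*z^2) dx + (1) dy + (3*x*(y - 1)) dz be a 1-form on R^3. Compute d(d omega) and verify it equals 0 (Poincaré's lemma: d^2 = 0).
d(d omega) = 0

Step 1: d omega = sum_{i<j} (∂f_j/∂x_i - ∂f_i/∂x_j) dx_i ∧ dx_j:
  coeff of dx ∧ dy: 0
  coeff of dx ∧ dz: 3*y - 6*z - 3
  coeff of dy ∧ dz: 3*x
Step 2: Apply d again to each 2-form coefficient. The only possible 3-form in R^3 is dx ∧ dy ∧ dz, with coefficient
  ∂(coeff of dy∧dz)/∂x - ∂(coeff of dx∧dz)/∂y + ∂(coeff of dx∧dy)/∂z
  = ∂/∂x (3*x) - ∂/∂y (3*y - 6*z - 3) + ∂/∂z (0).
Each of these terms simplifies to sums of mixed partials that cancel in pairs. The result is 0 (by equality of mixed partials for smooth functions — Schwarz / Clairaut).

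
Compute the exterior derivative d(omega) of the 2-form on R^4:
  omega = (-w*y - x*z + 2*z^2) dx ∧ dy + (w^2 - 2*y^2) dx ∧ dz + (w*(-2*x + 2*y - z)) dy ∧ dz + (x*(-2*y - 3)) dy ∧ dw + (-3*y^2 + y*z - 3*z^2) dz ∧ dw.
d(omega) = (-2*w - x + 4*y + 4*z) dx ∧ dy ∧ dz + (-3*y - 3) dx ∧ dy ∧ dw + (2*w) dx ∧ dz ∧ dw + (-2*x - 4*y) dy ∧ dz ∧ dw

For a 2-form omega = sum_{i<j} g_{ij} dx_i ∧ dx_j, the exterior derivative is
  d(omega) = sum_{i<j} d(g_{ij}) ∧ dx_i ∧ dx_j = sum_{i<j, k} (∂g_{ij}/∂x_k) dx_k ∧ dx_i ∧ dx_j.
Expand each term, using dx_k ∧ dx_i ∧ dx_j = sgn(permutation) dx_{(a)} ∧ dx_{(b)} ∧ dx_{(c)} with (a < b < c) sorted:
  d(-w*y - x*z + 2*z^2) includes (∂/∂z)(-w*y - x*z + 2*z^2) dz = (-x + 4*z) dz, which multiplied by dx ∧ dy gives (-x + 4*z) dx ∧ dy ∧ dz
  d(-w*y - x*z + 2*z^2) includes (∂/∂w)(-w*y - x*z + 2*z^2) dw = (-y) dw, which multiplied by dx ∧ dy gives (-y) dx ∧ dy ∧ dw
  d(w^2 - 2*y^2) includes (∂/∂y)(w^2 - 2*y^2) dy = (-4*y) dy, which multiplied by dx ∧ dz gives (4*y) dx ∧ dy ∧ dz
  d(w^2 - 2*y^2) includes (∂/∂w)(w^2 - 2*y^2) dw = (2*w) dw, which multiplied by dx ∧ dz gives (2*w) dx ∧ dz ∧ dw
  d(w*(-2*x + 2*y - z)) includes (∂/∂x)(w*(-2*x + 2*y - z)) dx = (-2*w) dx, which multiplied by dy ∧ dz gives (-2*w) dx ∧ dy ∧ dz
  d(w*(-2*x + 2*y - z)) includes (∂/∂w)(w*(-2*x + 2*y - z)) dw = (-2*x + 2*y - z) dw, which multiplied by dy ∧ dz gives (-2*x + 2*y - z) dy ∧ dz ∧ dw
  d(x*(-2*y - 3)) includes (∂/∂x)(x*(-2*y - 3)) dx = (-2*y - 3) dx, which multiplied by dy ∧ dw gives (-2*y - 3) dx ∧ dy ∧ dw
  d(-3*y^2 + y*z - 3*z^2) includes (∂/∂y)(-3*y^2 + y*z - 3*z^2) dy = (-6*y + z) dy, which multiplied by dz ∧ dw gives (-6*y + z) dy ∧ dz ∧ dw
Collecting like 3-forms: d(omega) = (-2*w - x + 4*y + 4*z) dx ∧ dy ∧ dz + (-3*y - 3) dx ∧ dy ∧ dw + (2*w) dx ∧ dz ∧ dw + (-2*x - 4*y) dy ∧ dz ∧ dw.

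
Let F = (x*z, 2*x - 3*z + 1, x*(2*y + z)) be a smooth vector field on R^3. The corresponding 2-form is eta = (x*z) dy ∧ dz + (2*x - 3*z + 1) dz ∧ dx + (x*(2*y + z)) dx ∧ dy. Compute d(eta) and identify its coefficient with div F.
d(eta) = (x + z) dx ∧ dy ∧ dz; div F = x + z

For a 2-form in R^3 of the form above, applying d gives a 3-form with coefficient ∂P/∂x + ∂Q/∂y + ∂R/∂z:
  ∂P/∂x = z
  ∂Q/∂y = 0
  ∂R/∂z = x
Sum = x + z, which is exactly div F.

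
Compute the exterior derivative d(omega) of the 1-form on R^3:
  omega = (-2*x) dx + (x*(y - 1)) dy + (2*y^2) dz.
d(omega) = (y - 1) dx ∧ dy + (4*y) dy ∧ dz

For a 1-form omega = sum_i f_i dx_i, the exterior derivative is
  d(omega) = sum_{i < j} (∂f_j/∂x_i - ∂f_i/∂x_j) dx_i ∧ dx_j.
  coefficient of dx ∧ dy: ∂f_2/∂x - ∂f_1/∂y = ∂(x*(y - 1))/∂x - ∂(-2*x)/∂y = y - 1
  coefficient of dy ∧ dz: ∂f_3/∂y - ∂f_2/∂z = ∂(2*y^2)/∂y - ∂(x*(y - 1))/∂z = 4*y
Assembling: d(omega) = (y - 1) dx ∧ dy + (4*y) dy ∧ dz.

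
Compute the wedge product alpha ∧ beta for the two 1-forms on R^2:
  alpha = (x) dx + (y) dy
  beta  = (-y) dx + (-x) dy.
alpha ∧ beta = (-x^2 + y^2) dx ∧ dy

Distribute the wedge, using dx_i ∧ dx_j = -dx_j ∧ dx_i and dx_i ∧ dx_i = 0. For each pair (i, j) with i < j, the coefficient of dx_i ∧ dx_j in alpha ∧ beta is (alpha_i * beta_j - alpha_j * beta_i). Collecting: alpha ∧ beta = (-x^2 + y^2) dx ∧ dy.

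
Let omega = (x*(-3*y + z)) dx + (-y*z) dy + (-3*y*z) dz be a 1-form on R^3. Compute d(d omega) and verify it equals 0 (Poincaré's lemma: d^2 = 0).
d(d omega) = 0

Step 1: d omega = sum_{i<j} (∂f_j/∂x_i - ∂f_i/∂x_j) dx_i ∧ dx_j:
  coeff of dx ∧ dy: 3*x
  coeff of dx ∧ dz: -x
  coeff of dy ∧ dz: y - 3*z
Step 2: Apply d again to each 2-form coefficient. The only possible 3-form in R^3 is dx ∧ dy ∧ dz, with coefficient
  ∂(coeff of dy∧dz)/∂x - ∂(coeff of dx∧dz)/∂y + ∂(coeff of dx∧dy)/∂z
  = ∂/∂x (y - 3*z) - ∂/∂y (-x) + ∂/∂z (3*x).
Each of these terms simplifies to sums of mixed partials that cancel in pairs. The result is 0 (by equality of mixed partials for smooth functions — Schwarz / Clairaut).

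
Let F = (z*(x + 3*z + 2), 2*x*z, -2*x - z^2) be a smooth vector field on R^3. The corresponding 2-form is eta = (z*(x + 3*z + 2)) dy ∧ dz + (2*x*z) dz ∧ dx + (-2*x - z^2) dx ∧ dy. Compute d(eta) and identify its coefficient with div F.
d(eta) = (-z) dx ∧ dy ∧ dz; div F = -z

For a 2-form in R^3 of the form above, applying d gives a 3-form with coefficient ∂P/∂x + ∂Q/∂y + ∂R/∂z:
  ∂P/∂x = z
  ∂Q/∂y = 0
  ∂R/∂z = -2*z
Sum = -z, which is exactly div F.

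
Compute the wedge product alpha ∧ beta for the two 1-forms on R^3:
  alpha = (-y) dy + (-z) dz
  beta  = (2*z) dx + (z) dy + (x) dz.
alpha ∧ beta = (2*y*z) dx ∧ dy + (-x*y + z^2) dy ∧ dz + (2*z^2) dx ∧ dz

Distribute the wedge, using dx_i ∧ dx_j = -dx_j ∧ dx_i and dx_i ∧ dx_i = 0. For each pair (i, j) with i < j, the coefficient of dx_i ∧ dx_j in alpha ∧ beta is (alpha_i * beta_j - alpha_j * beta_i). Collecting: alpha ∧ beta = (2*y*z) dx ∧ dy + (-x*y + z^2) dy ∧ dz + (2*z^2) dx ∧ dz.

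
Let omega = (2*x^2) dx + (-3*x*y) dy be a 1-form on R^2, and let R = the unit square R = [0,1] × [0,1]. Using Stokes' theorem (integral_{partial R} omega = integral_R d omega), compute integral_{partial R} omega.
integral_(partial R) omega = -3/2

Stokes: integral_partial_R omega = integral_R d omega with d omega = (∂Q/∂x - ∂P/∂y) dx ∧ dy.
  ∂Q/∂x = -3*y
  ∂P/∂y = 0
  integrand = ∂Q/∂x - ∂P/∂y = -3*y.
Integrating over R: integral_0^1 integral_0^1 (-3*y) dx dy = -3/2.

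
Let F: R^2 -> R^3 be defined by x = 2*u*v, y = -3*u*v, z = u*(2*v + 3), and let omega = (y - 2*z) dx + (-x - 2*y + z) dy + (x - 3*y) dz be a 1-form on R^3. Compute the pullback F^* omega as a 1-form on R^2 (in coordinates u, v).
F^* omega = (2*u*v*(6 - 5*v)) du + (u^2*(-10*v - 21)) dv

Using F^*(f dg) = (f ∘ F) d(g ∘ F), substitute each coordinate x_i by F_i(u, v) in f_i, and replace dx_i by d F_i = (∂F_i/∂u) du + (∂F_i/∂v) dv.
  For the x component: f_1(F) = u*(-7*v - 6); d F_1 = (2*v) du + (2*u) dv
  For the y component: f_2(F) = 3*u*(2*v + 1); d F_2 = (-3*v) du + (-3*u) dv
  For the z component: f_3(F) = 11*u*v; d F_3 = (2*v + 3) du + (2*u) dv
Combining and collecting du, dv coefficients:
  coeff of du: 2*u*v*(6 - 5*v)
  coeff of dv: u^2*(-10*v - 21)
F^* omega = (2*u*v*(6 - 5*v)) du + (u^2*(-10*v - 21)) dv.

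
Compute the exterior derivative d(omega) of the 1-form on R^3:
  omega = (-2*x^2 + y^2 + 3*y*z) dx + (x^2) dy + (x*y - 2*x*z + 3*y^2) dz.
d(omega) = (2*x - 2*y - 3*z) dx ∧ dy + (-2*y - 2*z) dx ∧ dz + (x + 6*y) dy ∧ dz

For a 1-form omega = sum_i f_i dx_i, the exterior derivative is
  d(omega) = sum_{i < j} (∂f_j/∂x_i - ∂f_i/∂x_j) dx_i ∧ dx_j.
  coefficient of dx ∧ dy: ∂f_2/∂x - ∂f_1/∂y = ∂(x^2)/∂x - ∂(-2*x^2 + y^2 + 3*y*z)/∂y = 2*x - 2*y - 3*z
  coefficient of dx ∧ dz: ∂f_3/∂x - ∂f_1/∂z = ∂(x*y - 2*x*z + 3*y^2)/∂x - ∂(-2*x^2 + y^2 + 3*y*z)/∂z = -2*y - 2*z
  coefficient of dy ∧ dz: ∂f_3/∂y - ∂f_2/∂z = ∂(x*y - 2*x*z + 3*y^2)/∂y - ∂(x^2)/∂z = x + 6*y
Assembling: d(omega) = (2*x - 2*y - 3*z) dx ∧ dy + (-2*y - 2*z) dx ∧ dz + (x + 6*y) dy ∧ dz.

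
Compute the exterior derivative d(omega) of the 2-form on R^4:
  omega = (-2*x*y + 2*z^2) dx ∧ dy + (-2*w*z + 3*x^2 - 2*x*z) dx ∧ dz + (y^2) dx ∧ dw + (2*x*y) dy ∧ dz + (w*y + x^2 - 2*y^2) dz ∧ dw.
d(omega) = (2*y + 4*z) dx ∧ dy ∧ dz + (2*x - 2*z) dx ∧ dz ∧ dw + (-2*y) dx ∧ dy ∧ dw + (w - 4*y) dy ∧ dz ∧ dw

For a 2-form omega = sum_{i<j} g_{ij} dx_i ∧ dx_j, the exterior derivative is
  d(omega) = sum_{i<j} d(g_{ij}) ∧ dx_i ∧ dx_j = sum_{i<j, k} (∂g_{ij}/∂x_k) dx_k ∧ dx_i ∧ dx_j.
Expand each term, using dx_k ∧ dx_i ∧ dx_j = sgn(permutation) dx_{(a)} ∧ dx_{(b)} ∧ dx_{(c)} with (a < b < c) sorted:
  d(-2*x*y + 2*z^2) includes (∂/∂z)(-2*x*y + 2*z^2) dz = (4*z) dz, which multiplied by dx ∧ dy gives (4*z) dx ∧ dy ∧ dz
  d(-2*w*z + 3*x^2 - 2*x*z) includes (∂/∂w)(-2*w*z + 3*x^2 - 2*x*z) dw = (-2*z) dw, which multiplied by dx ∧ dz gives (-2*z) dx ∧ dz ∧ dw
  d(y^2) includes (∂/∂y)(y^2) dy = (2*y) dy, which multiplied by dx ∧ dw gives (-2*y) dx ∧ dy ∧ dw
  d(2*x*y) includes (∂/∂x)(2*x*y) dx = (2*y) dx, which multiplied by dy ∧ dz gives (2*y) dx ∧ dy ∧ dz
  d(w*y + x^2 - 2*y^2) includes (∂/∂x)(w*y + x^2 - 2*y^2) dx = (2*x) dx, which multiplied by dz ∧ dw gives (2*x) dx ∧ dz ∧ dw
  d(w*y + x^2 - 2*y^2) includes (∂/∂y)(w*y + x^2 - 2*y^2) dy = (w - 4*y) dy, which multiplied by dz ∧ dw gives (w - 4*y) dy ∧ dz ∧ dw
Collecting like 3-forms: d(omega) = (2*y + 4*z) dx ∧ dy ∧ dz + (2*x - 2*z) dx ∧ dz ∧ dw + (-2*y) dx ∧ dy ∧ dw + (w - 4*y) dy ∧ dz ∧ dw.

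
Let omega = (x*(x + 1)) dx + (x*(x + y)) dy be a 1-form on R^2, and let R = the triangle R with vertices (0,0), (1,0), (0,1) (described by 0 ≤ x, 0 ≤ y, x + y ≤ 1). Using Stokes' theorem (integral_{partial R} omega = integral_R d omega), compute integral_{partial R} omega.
integral_(partial R) omega = 1/2

Stokes: integral_partial_R omega = integral_R d omega with d omega = (∂Q/∂x - ∂P/∂y) dx ∧ dy.
  ∂Q/∂x = 2*x + y
  ∂P/∂y = 0
  integrand = ∂Q/∂x - ∂P/∂y = 2*x + y.
Integrating over R: integral_0^1 integral_0^{1-x} (2*x + y) dy dx = 1/2.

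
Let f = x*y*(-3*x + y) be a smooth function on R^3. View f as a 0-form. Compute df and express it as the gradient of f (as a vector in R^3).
df = (y*(-6*x + y)) dx + (x*(-3*x + 2*y)) dy + (0) dz; grad f = (y*(-6*x + y), x*(-3*x + 2*y), 0)

For a 0-form f, d f = (∂f/∂x) dx + (∂f/∂y) dy + (∂f/∂z) dz. The components of the vector representation are exactly the entries of grad f in Cartesian coordinates:
  ∂f/∂x = y*(-6*x + y)
  ∂f/∂y = x*(-3*x + 2*y)
  ∂f/∂z = 0.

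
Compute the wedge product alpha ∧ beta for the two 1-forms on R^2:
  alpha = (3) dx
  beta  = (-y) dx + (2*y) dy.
alpha ∧ beta = (6*y) dx ∧ dy

Distribute the wedge, using dx_i ∧ dx_j = -dx_j ∧ dx_i and dx_i ∧ dx_i = 0. For each pair (i, j) with i < j, the coefficient of dx_i ∧ dx_j in alpha ∧ beta is (alpha_i * beta_j - alpha_j * beta_i). Collecting: alpha ∧ beta = (6*y) dx ∧ dy.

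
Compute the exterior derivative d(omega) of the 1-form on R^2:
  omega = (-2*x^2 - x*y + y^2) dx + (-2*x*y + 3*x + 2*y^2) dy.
d(omega) = (x - 4*y + 3) dx ∧ dy

For a 1-form omega = sum_i f_i dx_i, the exterior derivative is
  d(omega) = sum_{i < j} (∂f_j/∂x_i - ∂f_i/∂x_j) dx_i ∧ dx_j.
  coefficient of dx ∧ dy: ∂f_2/∂x - ∂f_1/∂y = ∂(-2*x*y + 3*x + 2*y^2)/∂x - ∂(-2*x^2 - x*y + y^2)/∂y = x - 4*y + 3
Assembling: d(omega) = (x - 4*y + 3) dx ∧ dy.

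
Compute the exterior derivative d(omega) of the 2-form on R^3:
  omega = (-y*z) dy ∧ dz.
d(omega) = 0

For a 2-form omega = sum_{i<j} g_{ij} dx_i ∧ dx_j, the exterior derivative is
  d(omega) = sum_{i<j} d(g_{ij}) ∧ dx_i ∧ dx_j = sum_{i<j, k} (∂g_{ij}/∂x_k) dx_k ∧ dx_i ∧ dx_j.
Expand each term, using dx_k ∧ dx_i ∧ dx_j = sgn(permutation) dx_{(a)} ∧ dx_{(b)} ∧ dx_{(c)} with (a < b < c) sorted:

Collecting like 3-forms: d(omega) = 0.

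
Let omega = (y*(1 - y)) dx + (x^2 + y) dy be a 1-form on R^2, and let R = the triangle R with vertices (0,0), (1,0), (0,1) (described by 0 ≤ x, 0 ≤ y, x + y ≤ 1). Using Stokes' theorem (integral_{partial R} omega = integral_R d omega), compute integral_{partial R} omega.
integral_(partial R) omega = 1/6

Stokes: integral_partial_R omega = integral_R d omega with d omega = (∂Q/∂x - ∂P/∂y) dx ∧ dy.
  ∂Q/∂x = 2*x
  ∂P/∂y = 1 - 2*y
  integrand = ∂Q/∂x - ∂P/∂y = 2*x + 2*y - 1.
Integrating over R: integral_0^1 integral_0^{1-x} (2*x + 2*y - 1) dy dx = 1/6.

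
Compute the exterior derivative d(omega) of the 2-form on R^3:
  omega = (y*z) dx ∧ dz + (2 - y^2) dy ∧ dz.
d(omega) = (-z) dx ∧ dy ∧ dz

For a 2-form omega = sum_{i<j} g_{ij} dx_i ∧ dx_j, the exterior derivative is
  d(omega) = sum_{i<j} d(g_{ij}) ∧ dx_i ∧ dx_j = sum_{i<j, k} (∂g_{ij}/∂x_k) dx_k ∧ dx_i ∧ dx_j.
Expand each term, using dx_k ∧ dx_i ∧ dx_j = sgn(permutation) dx_{(a)} ∧ dx_{(b)} ∧ dx_{(c)} with (a < b < c) sorted:
  d(y*z) includes (∂/∂y)(y*z) dy = (z) dy, which multiplied by dx ∧ dz gives (-z) dx ∧ dy ∧ dz
Collecting like 3-forms: d(omega) = (-z) dx ∧ dy ∧ dz.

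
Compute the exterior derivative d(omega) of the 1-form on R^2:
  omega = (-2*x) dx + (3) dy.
d(omega) = 0

For a 1-form omega = sum_i f_i dx_i, the exterior derivative is
  d(omega) = sum_{i < j} (∂f_j/∂x_i - ∂f_i/∂x_j) dx_i ∧ dx_j.

Assembling: d(omega) = 0.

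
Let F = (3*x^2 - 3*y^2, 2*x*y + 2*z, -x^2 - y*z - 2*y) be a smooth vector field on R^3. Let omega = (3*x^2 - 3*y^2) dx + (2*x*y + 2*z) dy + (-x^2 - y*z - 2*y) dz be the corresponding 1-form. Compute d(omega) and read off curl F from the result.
d(omega) = (-z - 4) dy ∧ dz + (2*x) dz ∧ dx + (8*y) dx ∧ dy; curl F = (-z - 4, 2*x, 8*y)

d omega = sum_{i<j} (∂f_j/∂x_i - ∂f_i/∂x_j) dx_i ∧ dx_j. Under the identification (dy ∧ dz, dz ∧ dx, dx ∧ dy) ↔ (e_x, e_y, e_z), the coefficients are exactly the components of curl F. Compute:
  ∂R/∂y - ∂Q/∂z = (-z - 2) - (2) = -z - 4
  ∂P/∂z - ∂R/∂x = (0) - (-2*x) = 2*x
  ∂Q/∂x - ∂P/∂y = (2*y) - (-6*y) = 8*y.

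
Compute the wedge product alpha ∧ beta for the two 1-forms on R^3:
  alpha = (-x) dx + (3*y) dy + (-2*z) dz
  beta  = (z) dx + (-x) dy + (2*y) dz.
alpha ∧ beta = (x^2 - 3*y*z) dx ∧ dy + (-2*x*y + 2*z^2) dx ∧ dz + (-2*x*z + 6*y^2) dy ∧ dz

Distribute the wedge, using dx_i ∧ dx_j = -dx_j ∧ dx_i and dx_i ∧ dx_i = 0. For each pair (i, j) with i < j, the coefficient of dx_i ∧ dx_j in alpha ∧ beta is (alpha_i * beta_j - alpha_j * beta_i). Collecting: alpha ∧ beta = (x^2 - 3*y*z) dx ∧ dy + (-2*x*y + 2*z^2) dx ∧ dz + (-2*x*z + 6*y^2) dy ∧ dz.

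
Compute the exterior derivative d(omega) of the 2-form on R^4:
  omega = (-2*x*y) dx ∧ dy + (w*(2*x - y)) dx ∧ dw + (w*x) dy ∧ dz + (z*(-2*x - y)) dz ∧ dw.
d(omega) = (w) dx ∧ dy ∧ dw + (w) dx ∧ dy ∧ dz + (x - z) dy ∧ dz ∧ dw + (-2*z) dx ∧ dz ∧ dw

For a 2-form omega = sum_{i<j} g_{ij} dx_i ∧ dx_j, the exterior derivative is
  d(omega) = sum_{i<j} d(g_{ij}) ∧ dx_i ∧ dx_j = sum_{i<j, k} (∂g_{ij}/∂x_k) dx_k ∧ dx_i ∧ dx_j.
Expand each term, using dx_k ∧ dx_i ∧ dx_j = sgn(permutation) dx_{(a)} ∧ dx_{(b)} ∧ dx_{(c)} with (a < b < c) sorted:
  d(w*(2*x - y)) includes (∂/∂y)(w*(2*x - y)) dy = (-w) dy, which multiplied by dx ∧ dw gives (w) dx ∧ dy ∧ dw
  d(w*x) includes (∂/∂x)(w*x) dx = (w) dx, which multiplied by dy ∧ dz gives (w) dx ∧ dy ∧ dz
  d(w*x) includes (∂/∂w)(w*x) dw = (x) dw, which multiplied by dy ∧ dz gives (x) dy ∧ dz ∧ dw
  d(z*(-2*x - y)) includes (∂/∂x)(z*(-2*x - y)) dx = (-2*z) dx, which multiplied by dz ∧ dw gives (-2*z) dx ∧ dz ∧ dw
  d(z*(-2*x - y)) includes (∂/∂y)(z*(-2*x - y)) dy = (-z) dy, which multiplied by dz ∧ dw gives (-z) dy ∧ dz ∧ dw
Collecting like 3-forms: d(omega) = (w) dx ∧ dy ∧ dw + (w) dx ∧ dy ∧ dz + (x - z) dy ∧ dz ∧ dw + (-2*z) dx ∧ dz ∧ dw.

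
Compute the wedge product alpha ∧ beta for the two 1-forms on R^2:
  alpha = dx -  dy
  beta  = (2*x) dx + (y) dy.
alpha ∧ beta = (2*x + y) dx ∧ dy

Distribute the wedge, using dx_i ∧ dx_j = -dx_j ∧ dx_i and dx_i ∧ dx_i = 0. For each pair (i, j) with i < j, the coefficient of dx_i ∧ dx_j in alpha ∧ beta is (alpha_i * beta_j - alpha_j * beta_i). Collecting: alpha ∧ beta = (2*x + y) dx ∧ dy.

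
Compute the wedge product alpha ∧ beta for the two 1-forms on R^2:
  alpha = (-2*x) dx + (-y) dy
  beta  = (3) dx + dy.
alpha ∧ beta = (-2*x + 3*y) dx ∧ dy

Distribute the wedge, using dx_i ∧ dx_j = -dx_j ∧ dx_i and dx_i ∧ dx_i = 0. For each pair (i, j) with i < j, the coefficient of dx_i ∧ dx_j in alpha ∧ beta is (alpha_i * beta_j - alpha_j * beta_i). Collecting: alpha ∧ beta = (-2*x + 3*y) dx ∧ dy.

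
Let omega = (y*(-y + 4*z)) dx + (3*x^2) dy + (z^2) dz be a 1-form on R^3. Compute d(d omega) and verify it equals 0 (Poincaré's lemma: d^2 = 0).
d(d omega) = 0

Step 1: d omega = sum_{i<j} (∂f_j/∂x_i - ∂f_i/∂x_j) dx_i ∧ dx_j:
  coeff of dx ∧ dy: 6*x + 2*y - 4*z
  coeff of dx ∧ dz: -4*y
  coeff of dy ∧ dz: 0
Step 2: Apply d again to each 2-form coefficient. The only possible 3-form in R^3 is dx ∧ dy ∧ dz, with coefficient
  ∂(coeff of dy∧dz)/∂x - ∂(coeff of dx∧dz)/∂y + ∂(coeff of dx∧dy)/∂z
  = ∂/∂x (0) - ∂/∂y (-4*y) + ∂/∂z (6*x + 2*y - 4*z).
Each of these terms simplifies to sums of mixed partials that cancel in pairs. The result is 0 (by equality of mixed partials for smooth functions — Schwarz / Clairaut).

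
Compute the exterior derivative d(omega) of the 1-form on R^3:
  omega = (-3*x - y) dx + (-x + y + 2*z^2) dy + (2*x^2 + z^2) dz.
d(omega) = (4*x) dx ∧ dz + (-4*z) dy ∧ dz

For a 1-form omega = sum_i f_i dx_i, the exterior derivative is
  d(omega) = sum_{i < j} (∂f_j/∂x_i - ∂f_i/∂x_j) dx_i ∧ dx_j.
  coefficient of dx ∧ dz: ∂f_3/∂x - ∂f_1/∂z = ∂(2*x^2 + z^2)/∂x - ∂(-3*x - y)/∂z = 4*x
  coefficient of dy ∧ dz: ∂f_3/∂y - ∂f_2/∂z = ∂(2*x^2 + z^2)/∂y - ∂(-x + y + 2*z^2)/∂z = -4*z
Assembling: d(omega) = (4*x) dx ∧ dz + (-4*z) dy ∧ dz.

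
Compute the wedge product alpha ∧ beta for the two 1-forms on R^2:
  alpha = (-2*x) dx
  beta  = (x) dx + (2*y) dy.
alpha ∧ beta = (-4*x*y) dx ∧ dy

Distribute the wedge, using dx_i ∧ dx_j = -dx_j ∧ dx_i and dx_i ∧ dx_i = 0. For each pair (i, j) with i < j, the coefficient of dx_i ∧ dx_j in alpha ∧ beta is (alpha_i * beta_j - alpha_j * beta_i). Collecting: alpha ∧ beta = (-4*x*y) dx ∧ dy.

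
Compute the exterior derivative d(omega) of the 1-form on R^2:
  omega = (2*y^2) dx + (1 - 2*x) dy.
d(omega) = (-4*y - 2) dx ∧ dy

For a 1-form omega = sum_i f_i dx_i, the exterior derivative is
  d(omega) = sum_{i < j} (∂f_j/∂x_i - ∂f_i/∂x_j) dx_i ∧ dx_j.
  coefficient of dx ∧ dy: ∂f_2/∂x - ∂f_1/∂y = ∂(1 - 2*x)/∂x - ∂(2*y^2)/∂y = -4*y - 2
Assembling: d(omega) = (-4*y - 2) dx ∧ dy.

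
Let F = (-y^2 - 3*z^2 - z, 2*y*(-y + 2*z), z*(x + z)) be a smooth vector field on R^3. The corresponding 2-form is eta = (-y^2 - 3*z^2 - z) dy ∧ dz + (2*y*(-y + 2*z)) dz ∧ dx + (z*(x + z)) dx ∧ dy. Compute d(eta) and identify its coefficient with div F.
d(eta) = (x - 4*y + 6*z) dx ∧ dy ∧ dz; div F = x - 4*y + 6*z

For a 2-form in R^3 of the form above, applying d gives a 3-form with coefficient ∂P/∂x + ∂Q/∂y + ∂R/∂z:
  ∂P/∂x = 0
  ∂Q/∂y = -4*y + 4*z
  ∂R/∂z = x + 2*z
Sum = x - 4*y + 6*z, which is exactly div F.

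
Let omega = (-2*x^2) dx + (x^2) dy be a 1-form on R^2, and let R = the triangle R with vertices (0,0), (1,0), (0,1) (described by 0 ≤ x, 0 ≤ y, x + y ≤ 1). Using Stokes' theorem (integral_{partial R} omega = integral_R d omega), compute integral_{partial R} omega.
integral_(partial R) omega = 1/3

Stokes: integral_partial_R omega = integral_R d omega with d omega = (∂Q/∂x - ∂P/∂y) dx ∧ dy.
  ∂Q/∂x = 2*x
  ∂P/∂y = 0
  integrand = ∂Q/∂x - ∂P/∂y = 2*x.
Integrating over R: integral_0^1 integral_0^{1-x} (2*x) dy dx = 1/3.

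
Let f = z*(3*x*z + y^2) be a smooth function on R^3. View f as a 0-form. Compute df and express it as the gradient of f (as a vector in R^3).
df = (3*z^2) dx + (2*y*z) dy + (6*x*z + y^2) dz; grad f = (3*z^2, 2*y*z, 6*x*z + y^2)

For a 0-form f, d f = (∂f/∂x) dx + (∂f/∂y) dy + (∂f/∂z) dz. The components of the vector representation are exactly the entries of grad f in Cartesian coordinates:
  ∂f/∂x = 3*z^2
  ∂f/∂y = 2*y*z
  ∂f/∂z = 6*x*z + y^2.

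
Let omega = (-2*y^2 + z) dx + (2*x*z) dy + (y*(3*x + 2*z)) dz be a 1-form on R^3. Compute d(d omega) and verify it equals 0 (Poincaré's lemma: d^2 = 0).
d(d omega) = 0

Step 1: d omega = sum_{i<j} (∂f_j/∂x_i - ∂f_i/∂x_j) dx_i ∧ dx_j:
  coeff of dx ∧ dy: 4*y + 2*z
  coeff of dx ∧ dz: 3*y - 1
  coeff of dy ∧ dz: x + 2*z
Step 2: Apply d again to each 2-form coefficient. The only possible 3-form in R^3 is dx ∧ dy ∧ dz, with coefficient
  ∂(coeff of dy∧dz)/∂x - ∂(coeff of dx∧dz)/∂y + ∂(coeff of dx∧dy)/∂z
  = ∂/∂x (x + 2*z) - ∂/∂y (3*y - 1) + ∂/∂z (4*y + 2*z).
Each of these terms simplifies to sums of mixed partials that cancel in pairs. The result is 0 (by equality of mixed partials for smooth functions — Schwarz / Clairaut).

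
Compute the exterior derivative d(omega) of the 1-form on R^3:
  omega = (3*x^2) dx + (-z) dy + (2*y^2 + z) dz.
d(omega) = (4*y + 1) dy ∧ dz

For a 1-form omega = sum_i f_i dx_i, the exterior derivative is
  d(omega) = sum_{i < j} (∂f_j/∂x_i - ∂f_i/∂x_j) dx_i ∧ dx_j.
  coefficient of dy ∧ dz: ∂f_3/∂y - ∂f_2/∂z = ∂(2*y^2 + z)/∂y - ∂(-z)/∂z = 4*y + 1
Assembling: d(omega) = (4*y + 1) dy ∧ dz.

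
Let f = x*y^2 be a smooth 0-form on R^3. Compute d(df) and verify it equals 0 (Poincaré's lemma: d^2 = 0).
d(df) = 0

Step 1: df = sum_i (∂f/∂x_i) dx_i = (y^2) dx + (2*x*y) dy + (0) dz.
Step 2: Apply d again. Using the 1-form formula, the coefficient of dx ∧ dy in d(df) is ∂^2 f/∂x ∂y - ∂^2 f/∂y ∂x = (2*y) - (2*y) = 0 (equality of mixed partials for smooth f).
Similarly for dx ∧ dz and dy ∧ dz — all coefficients vanish. So d(df) = 0.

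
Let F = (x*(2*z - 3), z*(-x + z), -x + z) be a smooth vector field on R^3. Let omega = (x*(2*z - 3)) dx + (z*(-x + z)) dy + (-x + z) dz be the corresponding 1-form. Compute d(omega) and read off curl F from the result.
d(omega) = (x - 2*z) dy ∧ dz + (2*x + 1) dz ∧ dx + (-z) dx ∧ dy; curl F = (x - 2*z, 2*x + 1, -z)

d omega = sum_{i<j} (∂f_j/∂x_i - ∂f_i/∂x_j) dx_i ∧ dx_j. Under the identification (dy ∧ dz, dz ∧ dx, dx ∧ dy) ↔ (e_x, e_y, e_z), the coefficients are exactly the components of curl F. Compute:
  ∂R/∂y - ∂Q/∂z = (0) - (-x + 2*z) = x - 2*z
  ∂P/∂z - ∂R/∂x = (2*x) - (-1) = 2*x + 1
  ∂Q/∂x - ∂P/∂y = (-z) - (0) = -z.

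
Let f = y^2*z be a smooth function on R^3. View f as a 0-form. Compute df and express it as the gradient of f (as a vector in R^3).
df = (0) dx + (2*y*z) dy + (y^2) dz; grad f = (0, 2*y*z, y^2)

For a 0-form f, d f = (∂f/∂x) dx + (∂f/∂y) dy + (∂f/∂z) dz. The components of the vector representation are exactly the entries of grad f in Cartesian coordinates:
  ∂f/∂x = 0
  ∂f/∂y = 2*y*z
  ∂f/∂z = y^2.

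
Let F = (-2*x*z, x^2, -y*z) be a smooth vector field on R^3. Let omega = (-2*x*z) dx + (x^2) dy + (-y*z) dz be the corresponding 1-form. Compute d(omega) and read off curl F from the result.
d(omega) = (-z) dy ∧ dz + (-2*x) dz ∧ dx + (2*x) dx ∧ dy; curl F = (-z, -2*x, 2*x)

d omega = sum_{i<j} (∂f_j/∂x_i - ∂f_i/∂x_j) dx_i ∧ dx_j. Under the identification (dy ∧ dz, dz ∧ dx, dx ∧ dy) ↔ (e_x, e_y, e_z), the coefficients are exactly the components of curl F. Compute:
  ∂R/∂y - ∂Q/∂z = (-z) - (0) = -z
  ∂P/∂z - ∂R/∂x = (-2*x) - (0) = -2*x
  ∂Q/∂x - ∂P/∂y = (2*x) - (0) = 2*x.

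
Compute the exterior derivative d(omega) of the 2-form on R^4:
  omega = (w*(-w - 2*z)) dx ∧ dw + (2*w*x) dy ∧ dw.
d(omega) = (2*w) dx ∧ dz ∧ dw + (2*w) dx ∧ dy ∧ dw

For a 2-form omega = sum_{i<j} g_{ij} dx_i ∧ dx_j, the exterior derivative is
  d(omega) = sum_{i<j} d(g_{ij}) ∧ dx_i ∧ dx_j = sum_{i<j, k} (∂g_{ij}/∂x_k) dx_k ∧ dx_i ∧ dx_j.
Expand each term, using dx_k ∧ dx_i ∧ dx_j = sgn(permutation) dx_{(a)} ∧ dx_{(b)} ∧ dx_{(c)} with (a < b < c) sorted:
  d(w*(-w - 2*z)) includes (∂/∂z)(w*(-w - 2*z)) dz = (-2*w) dz, which multiplied by dx ∧ dw gives (2*w) dx ∧ dz ∧ dw
  d(2*w*x) includes (∂/∂x)(2*w*x) dx = (2*w) dx, which multiplied by dy ∧ dw gives (2*w) dx ∧ dy ∧ dw
Collecting like 3-forms: d(omega) = (2*w) dx ∧ dz ∧ dw + (2*w) dx ∧ dy ∧ dw.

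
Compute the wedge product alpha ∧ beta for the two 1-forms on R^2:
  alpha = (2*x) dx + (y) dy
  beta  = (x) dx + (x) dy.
alpha ∧ beta = (x*(2*x - y)) dx ∧ dy

Distribute the wedge, using dx_i ∧ dx_j = -dx_j ∧ dx_i and dx_i ∧ dx_i = 0. For each pair (i, j) with i < j, the coefficient of dx_i ∧ dx_j in alpha ∧ beta is (alpha_i * beta_j - alpha_j * beta_i). Collecting: alpha ∧ beta = (x*(2*x - y)) dx ∧ dy.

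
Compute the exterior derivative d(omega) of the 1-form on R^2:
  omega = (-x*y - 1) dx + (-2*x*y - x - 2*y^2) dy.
d(omega) = (x - 2*y - 1) dx ∧ dy

For a 1-form omega = sum_i f_i dx_i, the exterior derivative is
  d(omega) = sum_{i < j} (∂f_j/∂x_i - ∂f_i/∂x_j) dx_i ∧ dx_j.
  coefficient of dx ∧ dy: ∂f_2/∂x - ∂f_1/∂y = ∂(-2*x*y - x - 2*y^2)/∂x - ∂(-x*y - 1)/∂y = x - 2*y - 1
Assembling: d(omega) = (x - 2*y - 1) dx ∧ dy.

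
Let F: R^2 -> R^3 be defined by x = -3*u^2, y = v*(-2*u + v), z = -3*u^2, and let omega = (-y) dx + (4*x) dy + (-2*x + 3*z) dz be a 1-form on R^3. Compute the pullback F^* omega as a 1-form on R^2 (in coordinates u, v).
F^* omega = (6*u*(3*u^2 + 2*u*v + v^2)) du + (24*u^2*(u - v)) dv

Using F^*(f dg) = (f ∘ F) d(g ∘ F), substitute each coordinate x_i by F_i(u, v) in f_i, and replace dx_i by d F_i = (∂F_i/∂u) du + (∂F_i/∂v) dv.
  For the x component: f_1(F) = v*(2*u - v); d F_1 = (-6*u) du + (0) dv
  For the y component: f_2(F) = -12*u^2; d F_2 = (-2*v) du + (-2*u + 2*v) dv
  For the z component: f_3(F) = -3*u^2; d F_3 = (-6*u) du + (0) dv
Combining and collecting du, dv coefficients:
  coeff of du: 6*u*(3*u^2 + 2*u*v + v^2)
  coeff of dv: 24*u^2*(u - v)
F^* omega = (6*u*(3*u^2 + 2*u*v + v^2)) du + (24*u^2*(u - v)) dv.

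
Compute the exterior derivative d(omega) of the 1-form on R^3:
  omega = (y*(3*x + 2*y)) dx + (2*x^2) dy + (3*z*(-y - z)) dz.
d(omega) = (x - 4*y) dx ∧ dy + (-3*z) dy ∧ dz

For a 1-form omega = sum_i f_i dx_i, the exterior derivative is
  d(omega) = sum_{i < j} (∂f_j/∂x_i - ∂f_i/∂x_j) dx_i ∧ dx_j.
  coefficient of dx ∧ dy: ∂f_2/∂x - ∂f_1/∂y = ∂(2*x^2)/∂x - ∂(y*(3*x + 2*y))/∂y = x - 4*y
  coefficient of dy ∧ dz: ∂f_3/∂y - ∂f_2/∂z = ∂(3*z*(-y - z))/∂y - ∂(2*x^2)/∂z = -3*z
Assembling: d(omega) = (x - 4*y) dx ∧ dy + (-3*z) dy ∧ dz.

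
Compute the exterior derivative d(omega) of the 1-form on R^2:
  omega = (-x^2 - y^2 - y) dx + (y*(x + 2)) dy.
d(omega) = (3*y + 1) dx ∧ dy

For a 1-form omega = sum_i f_i dx_i, the exterior derivative is
  d(omega) = sum_{i < j} (∂f_j/∂x_i - ∂f_i/∂x_j) dx_i ∧ dx_j.
  coefficient of dx ∧ dy: ∂f_2/∂x - ∂f_1/∂y = ∂(y*(x + 2))/∂x - ∂(-x^2 - y^2 - y)/∂y = 3*y + 1
Assembling: d(omega) = (3*y + 1) dx ∧ dy.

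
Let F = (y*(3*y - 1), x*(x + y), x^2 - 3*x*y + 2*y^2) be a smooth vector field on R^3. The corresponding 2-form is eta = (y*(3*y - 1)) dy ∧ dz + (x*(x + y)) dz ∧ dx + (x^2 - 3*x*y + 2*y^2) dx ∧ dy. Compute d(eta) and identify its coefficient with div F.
d(eta) = (x) dx ∧ dy ∧ dz; div F = x

For a 2-form in R^3 of the form above, applying d gives a 3-form with coefficient ∂P/∂x + ∂Q/∂y + ∂R/∂z:
  ∂P/∂x = 0
  ∂Q/∂y = x
  ∂R/∂z = 0
Sum = x, which is exactly div F.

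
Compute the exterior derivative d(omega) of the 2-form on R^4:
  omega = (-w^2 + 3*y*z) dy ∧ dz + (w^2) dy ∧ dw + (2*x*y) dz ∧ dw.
d(omega) = (-2*w + 2*x) dy ∧ dz ∧ dw + (2*y) dx ∧ dz ∧ dw

For a 2-form omega = sum_{i<j} g_{ij} dx_i ∧ dx_j, the exterior derivative is
  d(omega) = sum_{i<j} d(g_{ij}) ∧ dx_i ∧ dx_j = sum_{i<j, k} (∂g_{ij}/∂x_k) dx_k ∧ dx_i ∧ dx_j.
Expand each term, using dx_k ∧ dx_i ∧ dx_j = sgn(permutation) dx_{(a)} ∧ dx_{(b)} ∧ dx_{(c)} with (a < b < c) sorted:
  d(-w^2 + 3*y*z) includes (∂/∂w)(-w^2 + 3*y*z) dw = (-2*w) dw, which multiplied by dy ∧ dz gives (-2*w) dy ∧ dz ∧ dw
  d(2*x*y) includes (∂/∂x)(2*x*y) dx = (2*y) dx, which multiplied by dz ∧ dw gives (2*y) dx ∧ dz ∧ dw
  d(2*x*y) includes (∂/∂y)(2*x*y) dy = (2*x) dy, which multiplied by dz ∧ dw gives (2*x) dy ∧ dz ∧ dw
Collecting like 3-forms: d(omega) = (-2*w + 2*x) dy ∧ dz ∧ dw + (2*y) dx ∧ dz ∧ dw.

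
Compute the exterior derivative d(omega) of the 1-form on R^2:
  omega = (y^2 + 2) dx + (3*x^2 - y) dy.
d(omega) = (6*x - 2*y) dx ∧ dy

For a 1-form omega = sum_i f_i dx_i, the exterior derivative is
  d(omega) = sum_{i < j} (∂f_j/∂x_i - ∂f_i/∂x_j) dx_i ∧ dx_j.
  coefficient of dx ∧ dy: ∂f_2/∂x - ∂f_1/∂y = ∂(3*x^2 - y)/∂x - ∂(y^2 + 2)/∂y = 6*x - 2*y
Assembling: d(omega) = (6*x - 2*y) dx ∧ dy.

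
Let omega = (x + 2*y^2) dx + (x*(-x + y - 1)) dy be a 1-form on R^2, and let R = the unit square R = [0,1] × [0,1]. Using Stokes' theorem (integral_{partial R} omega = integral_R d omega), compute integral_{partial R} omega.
integral_(partial R) omega = -7/2

Stokes: integral_partial_R omega = integral_R d omega with d omega = (∂Q/∂x - ∂P/∂y) dx ∧ dy.
  ∂Q/∂x = -2*x + y - 1
  ∂P/∂y = 4*y
  integrand = ∂Q/∂x - ∂P/∂y = -2*x - 3*y - 1.
Integrating over R: integral_0^1 integral_0^1 (-2*x - 3*y - 1) dx dy = -7/2.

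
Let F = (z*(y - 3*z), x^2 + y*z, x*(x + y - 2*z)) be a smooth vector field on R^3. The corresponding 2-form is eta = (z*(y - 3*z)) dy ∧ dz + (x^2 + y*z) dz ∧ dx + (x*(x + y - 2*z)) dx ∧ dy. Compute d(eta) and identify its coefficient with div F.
d(eta) = (-2*x + z) dx ∧ dy ∧ dz; div F = -2*x + z

For a 2-form in R^3 of the form above, applying d gives a 3-form with coefficient ∂P/∂x + ∂Q/∂y + ∂R/∂z:
  ∂P/∂x = 0
  ∂Q/∂y = z
  ∂R/∂z = -2*x
Sum = -2*x + z, which is exactly div F.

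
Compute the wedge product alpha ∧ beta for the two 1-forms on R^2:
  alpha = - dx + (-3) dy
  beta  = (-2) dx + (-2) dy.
alpha ∧ beta = (-4) dx ∧ dy

Distribute the wedge, using dx_i ∧ dx_j = -dx_j ∧ dx_i and dx_i ∧ dx_i = 0. For each pair (i, j) with i < j, the coefficient of dx_i ∧ dx_j in alpha ∧ beta is (alpha_i * beta_j - alpha_j * beta_i). Collecting: alpha ∧ beta = (-4) dx ∧ dy.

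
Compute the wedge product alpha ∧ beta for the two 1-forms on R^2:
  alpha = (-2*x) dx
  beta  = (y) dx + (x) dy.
alpha ∧ beta = (-2*x^2) dx ∧ dy

Distribute the wedge, using dx_i ∧ dx_j = -dx_j ∧ dx_i and dx_i ∧ dx_i = 0. For each pair (i, j) with i < j, the coefficient of dx_i ∧ dx_j in alpha ∧ beta is (alpha_i * beta_j - alpha_j * beta_i). Collecting: alpha ∧ beta = (-2*x^2) dx ∧ dy.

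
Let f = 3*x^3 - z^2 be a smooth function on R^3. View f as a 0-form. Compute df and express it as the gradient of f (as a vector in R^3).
df = (9*x^2) dx + (0) dy + (-2*z) dz; grad f = (9*x^2, 0, -2*z)

For a 0-form f, d f = (∂f/∂x) dx + (∂f/∂y) dy + (∂f/∂z) dz. The components of the vector representation are exactly the entries of grad f in Cartesian coordinates:
  ∂f/∂x = 9*x^2
  ∂f/∂y = 0
  ∂f/∂z = -2*z.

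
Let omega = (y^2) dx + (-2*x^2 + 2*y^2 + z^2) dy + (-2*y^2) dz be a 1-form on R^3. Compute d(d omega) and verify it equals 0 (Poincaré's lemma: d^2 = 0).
d(d omega) = 0

Step 1: d omega = sum_{i<j} (∂f_j/∂x_i - ∂f_i/∂x_j) dx_i ∧ dx_j:
  coeff of dx ∧ dy: -4*x - 2*y
  coeff of dx ∧ dz: 0
  coeff of dy ∧ dz: -4*y - 2*z
Step 2: Apply d again to each 2-form coefficient. The only possible 3-form in R^3 is dx ∧ dy ∧ dz, with coefficient
  ∂(coeff of dy∧dz)/∂x - ∂(coeff of dx∧dz)/∂y + ∂(coeff of dx∧dy)/∂z
  = ∂/∂x (-4*y - 2*z) - ∂/∂y (0) + ∂/∂z (-4*x - 2*y).
Each of these terms simplifies to sums of mixed partials that cancel in pairs. The result is 0 (by equality of mixed partials for smooth functions — Schwarz / Clairaut).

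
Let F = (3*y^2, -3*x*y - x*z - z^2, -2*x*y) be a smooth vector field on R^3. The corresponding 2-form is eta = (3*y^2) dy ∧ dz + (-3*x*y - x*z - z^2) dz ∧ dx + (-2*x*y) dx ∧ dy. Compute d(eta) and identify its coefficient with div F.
d(eta) = (-3*x) dx ∧ dy ∧ dz; div F = -3*x

For a 2-form in R^3 of the form above, applying d gives a 3-form with coefficient ∂P/∂x + ∂Q/∂y + ∂R/∂z:
  ∂P/∂x = 0
  ∂Q/∂y = -3*x
  ∂R/∂z = 0
Sum = -3*x, which is exactly div F.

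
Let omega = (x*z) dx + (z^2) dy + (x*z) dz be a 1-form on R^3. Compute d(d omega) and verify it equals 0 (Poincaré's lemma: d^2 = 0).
d(d omega) = 0

Step 1: d omega = sum_{i<j} (∂f_j/∂x_i - ∂f_i/∂x_j) dx_i ∧ dx_j:
  coeff of dx ∧ dy: 0
  coeff of dx ∧ dz: -x + z
  coeff of dy ∧ dz: -2*z
Step 2: Apply d again to each 2-form coefficient. The only possible 3-form in R^3 is dx ∧ dy ∧ dz, with coefficient
  ∂(coeff of dy∧dz)/∂x - ∂(coeff of dx∧dz)/∂y + ∂(coeff of dx∧dy)/∂z
  = ∂/∂x (-2*z) - ∂/∂y (-x + z) + ∂/∂z (0).
Each of these terms simplifies to sums of mixed partials that cancel in pairs. The result is 0 (by equality of mixed partials for smooth functions — Schwarz / Clairaut).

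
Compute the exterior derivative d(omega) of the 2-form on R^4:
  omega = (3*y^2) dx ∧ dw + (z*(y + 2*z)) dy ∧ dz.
d(omega) = (-6*y) dx ∧ dy ∧ dw

For a 2-form omega = sum_{i<j} g_{ij} dx_i ∧ dx_j, the exterior derivative is
  d(omega) = sum_{i<j} d(g_{ij}) ∧ dx_i ∧ dx_j = sum_{i<j, k} (∂g_{ij}/∂x_k) dx_k ∧ dx_i ∧ dx_j.
Expand each term, using dx_k ∧ dx_i ∧ dx_j = sgn(permutation) dx_{(a)} ∧ dx_{(b)} ∧ dx_{(c)} with (a < b < c) sorted:
  d(3*y^2) includes (∂/∂y)(3*y^2) dy = (6*y) dy, which multiplied by dx ∧ dw gives (-6*y) dx ∧ dy ∧ dw
Collecting like 3-forms: d(omega) = (-6*y) dx ∧ dy ∧ dw.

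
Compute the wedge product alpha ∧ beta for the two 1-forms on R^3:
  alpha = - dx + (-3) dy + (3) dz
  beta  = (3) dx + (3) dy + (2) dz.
alpha ∧ beta = (6) dx ∧ dy + (-11) dx ∧ dz + (-15) dy ∧ dz

Distribute the wedge, using dx_i ∧ dx_j = -dx_j ∧ dx_i and dx_i ∧ dx_i = 0. For each pair (i, j) with i < j, the coefficient of dx_i ∧ dx_j in alpha ∧ beta is (alpha_i * beta_j - alpha_j * beta_i). Collecting: alpha ∧ beta = (6) dx ∧ dy + (-11) dx ∧ dz + (-15) dy ∧ dz.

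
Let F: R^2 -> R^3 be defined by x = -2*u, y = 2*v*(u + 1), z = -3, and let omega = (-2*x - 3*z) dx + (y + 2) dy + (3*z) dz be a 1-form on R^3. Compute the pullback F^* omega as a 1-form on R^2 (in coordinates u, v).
F^* omega = (4*u*v^2 - 8*u + 4*v^2 + 4*v - 18) du + (4*u^2*v + 8*u*v + 4*u + 4*v + 4) dv

Using F^*(f dg) = (f ∘ F) d(g ∘ F), substitute each coordinate x_i by F_i(u, v) in f_i, and replace dx_i by d F_i = (∂F_i/∂u) du + (∂F_i/∂v) dv.
  For the x component: f_1(F) = 4*u + 9; d F_1 = (-2) du + (0) dv
  For the y component: f_2(F) = 2*u*v + 2*v + 2; d F_2 = (2*v) du + (2*u + 2) dv
  For the z component: f_3(F) = -9; d F_3 = (0) du + (0) dv
Combining and collecting du, dv coefficients:
  coeff of du: 4*u*v^2 - 8*u + 4*v^2 + 4*v - 18
  coeff of dv: 4*u^2*v + 8*u*v + 4*u + 4*v + 4
F^* omega = (4*u*v^2 - 8*u + 4*v^2 + 4*v - 18) du + (4*u^2*v + 8*u*v + 4*u + 4*v + 4) dv.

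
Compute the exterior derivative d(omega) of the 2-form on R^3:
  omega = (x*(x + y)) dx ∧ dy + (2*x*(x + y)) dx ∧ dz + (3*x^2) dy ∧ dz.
d(omega) = (4*x) dx ∧ dy ∧ dz

For a 2-form omega = sum_{i<j} g_{ij} dx_i ∧ dx_j, the exterior derivative is
  d(omega) = sum_{i<j} d(g_{ij}) ∧ dx_i ∧ dx_j = sum_{i<j, k} (∂g_{ij}/∂x_k) dx_k ∧ dx_i ∧ dx_j.
Expand each term, using dx_k ∧ dx_i ∧ dx_j = sgn(permutation) dx_{(a)} ∧ dx_{(b)} ∧ dx_{(c)} with (a < b < c) sorted:
  d(2*x*(x + y)) includes (∂/∂y)(2*x*(x + y)) dy = (2*x) dy, which multiplied by dx ∧ dz gives (-2*x) dx ∧ dy ∧ dz
  d(3*x^2) includes (∂/∂x)(3*x^2) dx = (6*x) dx, which multiplied by dy ∧ dz gives (6*x) dx ∧ dy ∧ dz
Collecting like 3-forms: d(omega) = (4*x) dx ∧ dy ∧ dz.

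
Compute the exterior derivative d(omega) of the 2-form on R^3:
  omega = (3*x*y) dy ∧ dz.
d(omega) = (3*y) dx ∧ dy ∧ dz

For a 2-form omega = sum_{i<j} g_{ij} dx_i ∧ dx_j, the exterior derivative is
  d(omega) = sum_{i<j} d(g_{ij}) ∧ dx_i ∧ dx_j = sum_{i<j, k} (∂g_{ij}/∂x_k) dx_k ∧ dx_i ∧ dx_j.
Expand each term, using dx_k ∧ dx_i ∧ dx_j = sgn(permutation) dx_{(a)} ∧ dx_{(b)} ∧ dx_{(c)} with (a < b < c) sorted:
  d(3*x*y) includes (∂/∂x)(3*x*y) dx = (3*y) dx, which multiplied by dy ∧ dz gives (3*y) dx ∧ dy ∧ dz
Collecting like 3-forms: d(omega) = (3*y) dx ∧ dy ∧ dz.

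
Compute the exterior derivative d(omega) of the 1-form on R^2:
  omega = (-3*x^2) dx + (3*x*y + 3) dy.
d(omega) = (3*y) dx ∧ dy

For a 1-form omega = sum_i f_i dx_i, the exterior derivative is
  d(omega) = sum_{i < j} (∂f_j/∂x_i - ∂f_i/∂x_j) dx_i ∧ dx_j.
  coefficient of dx ∧ dy: ∂f_2/∂x - ∂f_1/∂y = ∂(3*x*y + 3)/∂x - ∂(-3*x^2)/∂y = 3*y
Assembling: d(omega) = (3*y) dx ∧ dy.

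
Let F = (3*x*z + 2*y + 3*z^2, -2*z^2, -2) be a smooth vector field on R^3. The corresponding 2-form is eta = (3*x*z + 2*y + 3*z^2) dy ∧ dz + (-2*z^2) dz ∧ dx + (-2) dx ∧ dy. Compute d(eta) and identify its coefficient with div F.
d(eta) = (3*z) dx ∧ dy ∧ dz; div F = 3*z

For a 2-form in R^3 of the form above, applying d gives a 3-form with coefficient ∂P/∂x + ∂Q/∂y + ∂R/∂z:
  ∂P/∂x = 3*z
  ∂Q/∂y = 0
  ∂R/∂z = 0
Sum = 3*z, which is exactly div F.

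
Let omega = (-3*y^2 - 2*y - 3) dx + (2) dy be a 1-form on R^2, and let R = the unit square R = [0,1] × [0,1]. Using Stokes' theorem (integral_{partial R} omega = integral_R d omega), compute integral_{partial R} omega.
integral_(partial R) omega = 5

Stokes: integral_partial_R omega = integral_R d omega with d omega = (∂Q/∂x - ∂P/∂y) dx ∧ dy.
  ∂Q/∂x = 0
  ∂P/∂y = -6*y - 2
  integrand = ∂Q/∂x - ∂P/∂y = 6*y + 2.
Integrating over R: integral_0^1 integral_0^1 (6*y + 2) dx dy = 5.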